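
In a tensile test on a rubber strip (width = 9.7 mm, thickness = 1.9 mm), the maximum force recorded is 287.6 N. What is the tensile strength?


Area = width * thickness = 9.7 * 1.9 = 18.43 mm^2
TS = force / area = 287.6 / 18.43 = 15.6 MPa

15.6 MPa


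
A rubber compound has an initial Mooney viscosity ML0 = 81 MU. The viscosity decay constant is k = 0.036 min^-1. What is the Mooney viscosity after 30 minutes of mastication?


ML = ML0 * exp(-k * t)
ML = 81 * exp(-0.036 * 30)
ML = 81 * 0.3396
ML = 27.51 MU

27.51 MU


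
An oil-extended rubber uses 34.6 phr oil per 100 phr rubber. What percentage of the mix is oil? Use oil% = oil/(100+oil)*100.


Oil % = oil / (100 + oil) * 100
= 34.6 / (100 + 34.6) * 100
= 34.6 / 134.6 * 100
= 25.71%

25.71%


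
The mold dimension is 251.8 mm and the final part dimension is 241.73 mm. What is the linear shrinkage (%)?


Shrinkage = (mold - part) / mold * 100
= (251.8 - 241.73) / 251.8 * 100
= 10.07 / 251.8 * 100
= 4.0%

4.0%


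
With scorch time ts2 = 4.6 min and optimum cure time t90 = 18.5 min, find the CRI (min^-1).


CRI = 100 / (t90 - ts2)
= 100 / (18.5 - 4.6)
= 100 / 13.9
= 7.19 min^-1

7.19 min^-1


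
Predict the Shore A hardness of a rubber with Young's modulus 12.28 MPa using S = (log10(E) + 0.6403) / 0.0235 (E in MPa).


log10(E) = 0.0235*S - 0.6403  =>  S = (log10(E) + 0.6403) / 0.0235
log10(12.28) = 1.089198
S = (1.089198 + 0.6403) / 0.0235 = 1.729498 / 0.0235
S = 73.6

Shore A = 73.6


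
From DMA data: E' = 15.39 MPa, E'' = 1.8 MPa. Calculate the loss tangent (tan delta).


tan delta = E'' / E'
= 1.8 / 15.39
= 0.117

tan delta = 0.117


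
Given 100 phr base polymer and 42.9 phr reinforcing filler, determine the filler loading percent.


Filler % = filler / (rubber + filler) * 100
= 42.9 / (100 + 42.9) * 100
= 42.9 / 142.9 * 100
= 30.02%

30.02%


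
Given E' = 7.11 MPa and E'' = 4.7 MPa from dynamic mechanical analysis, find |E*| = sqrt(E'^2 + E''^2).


|E*| = sqrt(E'^2 + E''^2)
= sqrt(7.11^2 + 4.7^2)
= sqrt(50.5521 + 22.0900)
= 8.523 MPa

8.523 MPa


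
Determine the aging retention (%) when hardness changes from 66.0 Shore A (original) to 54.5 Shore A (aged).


Retention = aged / original * 100
= 54.5 / 66.0 * 100
= 82.6%

82.6%


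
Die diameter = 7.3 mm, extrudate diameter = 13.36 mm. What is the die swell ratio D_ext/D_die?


Die swell ratio = D_extrudate / D_die
= 13.36 / 7.3
= 1.83

Die swell = 1.83


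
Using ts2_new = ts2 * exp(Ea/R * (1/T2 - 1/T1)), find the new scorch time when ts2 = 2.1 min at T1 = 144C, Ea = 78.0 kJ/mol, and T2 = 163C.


Convert temperatures: T1 = 144 + 273.15 = 417.15 K, T2 = 163 + 273.15 = 436.15 K
ts2_new = 2.1 * exp(78000 / 8.314 * (1/436.15 - 1/417.15))
1/T2 - 1/T1 = -1.0443e-04
ts2_new = 0.79 min

0.79 min


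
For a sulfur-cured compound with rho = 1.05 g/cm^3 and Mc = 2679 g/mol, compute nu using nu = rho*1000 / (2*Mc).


nu = rho * 1000 / (2 * Mc)
nu = 1.05 * 1000 / (2 * 2679)
nu = 1050.0 / 5358
nu = 0.1960 mol/L

0.1960 mol/L


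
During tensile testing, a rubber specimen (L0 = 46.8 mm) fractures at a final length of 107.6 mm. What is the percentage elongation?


Elongation = (Lf - L0) / L0 * 100
= (107.6 - 46.8) / 46.8 * 100
= 60.8 / 46.8 * 100
= 129.9%

129.9%


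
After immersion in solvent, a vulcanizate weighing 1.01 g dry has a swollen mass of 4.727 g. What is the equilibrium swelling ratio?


Q = W_swollen / W_dry
Q = 4.727 / 1.01
Q = 4.68

Q = 4.68


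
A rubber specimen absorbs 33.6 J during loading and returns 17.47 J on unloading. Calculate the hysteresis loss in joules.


Hysteresis loss = loading - unloading
= 33.6 - 17.47
= 16.13 J

16.13 J


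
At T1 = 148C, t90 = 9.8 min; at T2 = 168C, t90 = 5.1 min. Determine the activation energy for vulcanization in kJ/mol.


T1 = 421.15 K, T2 = 441.15 K
1/T1 - 1/T2 = 1.0765e-04
ln(t1/t2) = ln(9.8/5.1) = 0.6531
Ea = 8.314 * 0.6531 / 1.0765e-04 = 50444.1284 J/mol
Ea = 50.44 kJ/mol

50.44 kJ/mol


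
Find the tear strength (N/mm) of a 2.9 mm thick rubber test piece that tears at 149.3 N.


Tear strength = force / thickness
= 149.3 / 2.9
= 51.48 N/mm

51.48 N/mm


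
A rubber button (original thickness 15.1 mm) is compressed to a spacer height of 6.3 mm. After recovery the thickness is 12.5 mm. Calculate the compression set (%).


CS = (t0 - recovered) / (t0 - ts) * 100
= (15.1 - 12.5) / (15.1 - 6.3) * 100
= 2.6 / 8.8 * 100
= 29.5%

29.5%


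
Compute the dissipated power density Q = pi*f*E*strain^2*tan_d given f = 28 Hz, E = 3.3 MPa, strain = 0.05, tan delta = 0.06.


Q = pi * f * E * strain^2 * tan_d
= pi * 28 * 3.3 * 0.05^2 * 0.06
= pi * 28 * 3.3 * 0.0025 * 0.06
= 0.0435

Q = 0.0435


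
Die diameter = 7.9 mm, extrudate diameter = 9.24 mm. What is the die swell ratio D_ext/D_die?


Die swell ratio = D_extrudate / D_die
= 9.24 / 7.9
= 1.17

Die swell = 1.17


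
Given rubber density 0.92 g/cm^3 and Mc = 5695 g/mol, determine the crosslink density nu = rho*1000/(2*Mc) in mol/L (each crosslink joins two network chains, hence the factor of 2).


nu = rho * 1000 / (2 * Mc)
nu = 0.92 * 1000 / (2 * 5695)
nu = 920.0 / 11390
nu = 0.0808 mol/L

0.0808 mol/L


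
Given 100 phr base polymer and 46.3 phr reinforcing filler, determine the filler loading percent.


Filler % = filler / (rubber + filler) * 100
= 46.3 / (100 + 46.3) * 100
= 46.3 / 146.3 * 100
= 31.65%

31.65%


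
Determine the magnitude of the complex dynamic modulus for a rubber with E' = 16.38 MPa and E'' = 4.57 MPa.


|E*| = sqrt(E'^2 + E''^2)
= sqrt(16.38^2 + 4.57^2)
= sqrt(268.3044 + 20.8849)
= 17.006 MPa

17.006 MPa


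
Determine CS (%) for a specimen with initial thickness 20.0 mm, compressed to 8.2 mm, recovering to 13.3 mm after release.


CS = (t0 - recovered) / (t0 - ts) * 100
= (20.0 - 13.3) / (20.0 - 8.2) * 100
= 6.7 / 11.8 * 100
= 56.8%

56.8%


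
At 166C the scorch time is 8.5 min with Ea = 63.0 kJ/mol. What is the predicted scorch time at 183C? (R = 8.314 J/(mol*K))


Convert temperatures: T1 = 166 + 273.15 = 439.15 K, T2 = 183 + 273.15 = 456.15 K
ts2_new = 8.5 * exp(63000 / 8.314 * (1/456.15 - 1/439.15))
1/T2 - 1/T1 = -8.4865e-05
ts2_new = 4.47 min

4.47 min


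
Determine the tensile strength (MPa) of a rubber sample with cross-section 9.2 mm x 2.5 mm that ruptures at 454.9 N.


Area = width * thickness = 9.2 * 2.5 = 23.0 mm^2
TS = force / area = 454.9 / 23.0 = 19.78 MPa

19.78 MPa


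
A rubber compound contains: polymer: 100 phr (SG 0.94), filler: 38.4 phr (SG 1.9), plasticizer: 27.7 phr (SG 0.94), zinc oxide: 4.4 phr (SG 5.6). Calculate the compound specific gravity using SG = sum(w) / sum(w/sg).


Sum of weights = 170.5
Volume contributions:
  polymer: 100/0.94 = 106.3830
  filler: 38.4/1.9 = 20.2105
  plasticizer: 27.7/0.94 = 29.4681
  zinc oxide: 4.4/5.6 = 0.7857
Sum of volumes = 156.8473
SG = 170.5 / 156.8473 = 1.087

SG = 1.087


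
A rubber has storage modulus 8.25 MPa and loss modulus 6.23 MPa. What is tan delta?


tan delta = E'' / E'
= 6.23 / 8.25
= 0.7552

tan delta = 0.7552


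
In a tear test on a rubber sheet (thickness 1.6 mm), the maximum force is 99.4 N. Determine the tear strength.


Tear strength = force / thickness
= 99.4 / 1.6
= 62.12 N/mm

62.12 N/mm


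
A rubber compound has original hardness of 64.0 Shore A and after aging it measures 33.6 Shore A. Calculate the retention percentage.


Retention = aged / original * 100
= 33.6 / 64.0 * 100
= 52.5%

52.5%


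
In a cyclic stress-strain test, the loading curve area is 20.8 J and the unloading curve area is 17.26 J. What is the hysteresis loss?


Hysteresis loss = loading - unloading
= 20.8 - 17.26
= 3.54 J

3.54 J


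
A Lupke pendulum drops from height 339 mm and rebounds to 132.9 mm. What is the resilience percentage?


Resilience = h_rebound / h_drop * 100
= 132.9 / 339 * 100
= 39.2%

39.2%


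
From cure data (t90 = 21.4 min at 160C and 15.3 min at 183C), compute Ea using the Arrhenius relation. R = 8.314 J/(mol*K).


T1 = 433.15 K, T2 = 456.15 K
1/T1 - 1/T2 = 1.1641e-04
ln(t1/t2) = ln(21.4/15.3) = 0.3355
Ea = 8.314 * 0.3355 / 1.1641e-04 = 23964.5906 J/mol
Ea = 23.96 kJ/mol

23.96 kJ/mol


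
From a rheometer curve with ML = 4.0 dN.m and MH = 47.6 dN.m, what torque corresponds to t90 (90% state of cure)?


M90 = ML + 0.9 * (MH - ML)
M90 = 4.0 + 0.9 * (47.6 - 4.0)
M90 = 4.0 + 0.9 * 43.6
M90 = 43.24 dN.m

43.24 dN.m


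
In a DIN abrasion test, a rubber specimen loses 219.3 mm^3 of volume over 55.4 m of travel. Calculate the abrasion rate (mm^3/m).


Rate = volume_loss / distance
= 219.3 / 55.4
= 3.958 mm^3/m

3.958 mm^3/m


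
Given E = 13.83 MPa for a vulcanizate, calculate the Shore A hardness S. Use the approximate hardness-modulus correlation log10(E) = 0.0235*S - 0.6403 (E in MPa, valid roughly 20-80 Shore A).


log10(E) = 0.0235*S - 0.6403  =>  S = (log10(E) + 0.6403) / 0.0235
log10(13.83) = 1.140822
S = (1.140822 + 0.6403) / 0.0235 = 1.781122 / 0.0235
S = 75.8

Shore A = 75.8


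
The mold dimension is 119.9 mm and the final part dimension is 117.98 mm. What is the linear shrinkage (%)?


Shrinkage = (mold - part) / mold * 100
= (119.9 - 117.98) / 119.9 * 100
= 1.92 / 119.9 * 100
= 1.6%

1.6%


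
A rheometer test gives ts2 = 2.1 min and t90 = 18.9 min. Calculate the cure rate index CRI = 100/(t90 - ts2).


CRI = 100 / (t90 - ts2)
= 100 / (18.9 - 2.1)
= 100 / 16.8
= 5.95 min^-1

5.95 min^-1


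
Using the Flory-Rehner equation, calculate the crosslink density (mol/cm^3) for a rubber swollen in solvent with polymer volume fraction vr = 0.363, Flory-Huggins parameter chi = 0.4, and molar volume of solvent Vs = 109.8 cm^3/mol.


ln(1 - vr) = ln(1 - 0.363) = -0.4510
Numerator = -((-0.4510) + 0.363 + 0.4 * 0.363^2) = 0.0353
Denominator = 109.8 * (0.363^(1/3) - 0.363/2) = 58.3970
nu = 0.0353 / 58.3970 = 6.0411e-04 mol/cm^3

6.0411e-04 mol/cm^3


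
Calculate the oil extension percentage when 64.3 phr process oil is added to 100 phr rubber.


Oil % = oil / (100 + oil) * 100
= 64.3 / (100 + 64.3) * 100
= 64.3 / 164.3 * 100
= 39.14%

39.14%


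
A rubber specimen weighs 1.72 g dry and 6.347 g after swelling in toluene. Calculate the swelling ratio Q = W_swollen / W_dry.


Q = W_swollen / W_dry
Q = 6.347 / 1.72
Q = 3.69

Q = 3.69


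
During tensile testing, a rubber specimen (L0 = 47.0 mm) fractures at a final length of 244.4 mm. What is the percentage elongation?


Elongation = (Lf - L0) / L0 * 100
= (244.4 - 47.0) / 47.0 * 100
= 197.4 / 47.0 * 100
= 420.0%

420.0%


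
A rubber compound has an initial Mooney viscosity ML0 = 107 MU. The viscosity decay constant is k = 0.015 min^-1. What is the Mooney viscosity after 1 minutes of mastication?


ML = ML0 * exp(-k * t)
ML = 107 * exp(-0.015 * 1)
ML = 107 * 0.9851
ML = 105.41 MU

105.41 MU


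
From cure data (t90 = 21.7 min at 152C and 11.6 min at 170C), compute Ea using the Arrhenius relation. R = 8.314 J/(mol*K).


T1 = 425.15 K, T2 = 443.15 K
1/T1 - 1/T2 = 9.5539e-05
ln(t1/t2) = ln(21.7/11.6) = 0.6263
Ea = 8.314 * 0.6263 / 9.5539e-05 = 54502.6766 J/mol
Ea = 54.5 kJ/mol

54.5 kJ/mol


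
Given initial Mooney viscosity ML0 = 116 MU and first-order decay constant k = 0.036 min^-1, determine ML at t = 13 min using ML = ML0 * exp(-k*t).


ML = ML0 * exp(-k * t)
ML = 116 * exp(-0.036 * 13)
ML = 116 * 0.6263
ML = 72.65 MU

72.65 MU


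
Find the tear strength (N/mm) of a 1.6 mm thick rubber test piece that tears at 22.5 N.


Tear strength = force / thickness
= 22.5 / 1.6
= 14.06 N/mm

14.06 N/mm


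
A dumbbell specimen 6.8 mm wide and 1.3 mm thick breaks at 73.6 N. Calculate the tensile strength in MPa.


Area = width * thickness = 6.8 * 1.3 = 8.84 mm^2
TS = force / area = 73.6 / 8.84 = 8.33 MPa

8.33 MPa


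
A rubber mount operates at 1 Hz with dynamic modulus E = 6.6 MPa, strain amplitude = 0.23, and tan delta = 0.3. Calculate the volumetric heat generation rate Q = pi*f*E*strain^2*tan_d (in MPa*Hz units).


Q = pi * f * E * strain^2 * tan_d
= pi * 1 * 6.6 * 0.23^2 * 0.3
= pi * 1 * 6.6 * 0.0529 * 0.3
= 0.3291

Q = 0.3291


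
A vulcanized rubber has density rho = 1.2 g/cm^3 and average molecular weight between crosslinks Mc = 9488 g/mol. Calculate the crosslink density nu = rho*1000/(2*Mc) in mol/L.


nu = rho * 1000 / (2 * Mc)
nu = 1.2 * 1000 / (2 * 9488)
nu = 1200.0 / 18976
nu = 0.0632 mol/L

0.0632 mol/L


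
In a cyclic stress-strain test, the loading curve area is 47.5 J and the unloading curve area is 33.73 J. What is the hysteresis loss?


Hysteresis loss = loading - unloading
= 47.5 - 33.73
= 13.77 J

13.77 J


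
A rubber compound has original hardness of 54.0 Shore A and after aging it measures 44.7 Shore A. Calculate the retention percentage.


Retention = aged / original * 100
= 44.7 / 54.0 * 100
= 82.8%

82.8%


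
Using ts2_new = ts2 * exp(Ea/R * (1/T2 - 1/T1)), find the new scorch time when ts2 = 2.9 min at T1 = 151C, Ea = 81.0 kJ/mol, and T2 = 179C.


Convert temperatures: T1 = 151 + 273.15 = 424.15 K, T2 = 179 + 273.15 = 452.15 K
ts2_new = 2.9 * exp(81000 / 8.314 * (1/452.15 - 1/424.15))
1/T2 - 1/T1 = -1.4600e-04
ts2_new = 0.7 min

0.7 min


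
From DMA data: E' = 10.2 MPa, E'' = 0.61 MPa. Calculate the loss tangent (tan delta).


tan delta = E'' / E'
= 0.61 / 10.2
= 0.0598

tan delta = 0.0598


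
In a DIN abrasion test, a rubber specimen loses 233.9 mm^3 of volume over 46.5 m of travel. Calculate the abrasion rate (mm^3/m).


Rate = volume_loss / distance
= 233.9 / 46.5
= 5.03 mm^3/m

5.03 mm^3/m


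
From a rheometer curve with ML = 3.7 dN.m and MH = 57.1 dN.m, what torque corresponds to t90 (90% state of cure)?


M90 = ML + 0.9 * (MH - ML)
M90 = 3.7 + 0.9 * (57.1 - 3.7)
M90 = 3.7 + 0.9 * 53.4
M90 = 51.76 dN.m

51.76 dN.m


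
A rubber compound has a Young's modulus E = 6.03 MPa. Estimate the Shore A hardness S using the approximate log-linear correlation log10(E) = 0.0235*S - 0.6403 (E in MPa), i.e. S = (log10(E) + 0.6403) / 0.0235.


log10(E) = 0.0235*S - 0.6403  =>  S = (log10(E) + 0.6403) / 0.0235
log10(6.03) = 0.780317
S = (0.780317 + 0.6403) / 0.0235 = 1.420617 / 0.0235
S = 60.5

Shore A = 60.5


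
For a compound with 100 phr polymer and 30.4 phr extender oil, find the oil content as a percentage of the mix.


Oil % = oil / (100 + oil) * 100
= 30.4 / (100 + 30.4) * 100
= 30.4 / 130.4 * 100
= 23.31%

23.31%


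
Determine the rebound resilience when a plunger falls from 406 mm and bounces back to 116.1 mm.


Resilience = h_rebound / h_drop * 100
= 116.1 / 406 * 100
= 28.6%

28.6%


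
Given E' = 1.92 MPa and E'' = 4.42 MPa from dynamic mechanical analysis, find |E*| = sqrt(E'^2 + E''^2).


|E*| = sqrt(E'^2 + E''^2)
= sqrt(1.92^2 + 4.42^2)
= sqrt(3.6864 + 19.5364)
= 4.819 MPa

4.819 MPa


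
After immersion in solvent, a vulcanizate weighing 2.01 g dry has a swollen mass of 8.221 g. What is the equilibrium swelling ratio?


Q = W_swollen / W_dry
Q = 8.221 / 2.01
Q = 4.09

Q = 4.09


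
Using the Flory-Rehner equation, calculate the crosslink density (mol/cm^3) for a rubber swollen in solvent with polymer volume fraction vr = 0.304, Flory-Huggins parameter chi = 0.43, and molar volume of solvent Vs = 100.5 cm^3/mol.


ln(1 - vr) = ln(1 - 0.304) = -0.3624
Numerator = -((-0.3624) + 0.304 + 0.43 * 0.304^2) = 0.0187
Denominator = 100.5 * (0.304^(1/3) - 0.304/2) = 52.2997
nu = 0.0187 / 52.2997 = 3.5692e-04 mol/cm^3

3.5692e-04 mol/cm^3


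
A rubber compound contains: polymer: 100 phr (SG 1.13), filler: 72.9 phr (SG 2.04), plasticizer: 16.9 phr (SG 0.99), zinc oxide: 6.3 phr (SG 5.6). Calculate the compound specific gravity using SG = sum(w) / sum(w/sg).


Sum of weights = 196.1
Volume contributions:
  polymer: 100/1.13 = 88.4956
  filler: 72.9/2.04 = 35.7353
  plasticizer: 16.9/0.99 = 17.0707
  zinc oxide: 6.3/5.6 = 1.1250
Sum of volumes = 142.4266
SG = 196.1 / 142.4266 = 1.377

SG = 1.377


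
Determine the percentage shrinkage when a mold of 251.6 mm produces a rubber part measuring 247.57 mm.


Shrinkage = (mold - part) / mold * 100
= (251.6 - 247.57) / 251.6 * 100
= 4.03 / 251.6 * 100
= 1.6%

1.6%


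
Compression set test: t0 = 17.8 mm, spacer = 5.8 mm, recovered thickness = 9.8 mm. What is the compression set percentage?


CS = (t0 - recovered) / (t0 - ts) * 100
= (17.8 - 9.8) / (17.8 - 5.8) * 100
= 8.0 / 12.0 * 100
= 66.7%

66.7%


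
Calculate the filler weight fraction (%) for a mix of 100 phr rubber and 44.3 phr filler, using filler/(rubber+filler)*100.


Filler % = filler / (rubber + filler) * 100
= 44.3 / (100 + 44.3) * 100
= 44.3 / 144.3 * 100
= 30.7%

30.7%


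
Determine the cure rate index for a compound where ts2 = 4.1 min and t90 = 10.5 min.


CRI = 100 / (t90 - ts2)
= 100 / (10.5 - 4.1)
= 100 / 6.4
= 15.62 min^-1

15.62 min^-1


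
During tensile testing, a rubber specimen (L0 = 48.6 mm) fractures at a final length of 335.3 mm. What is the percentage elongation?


Elongation = (Lf - L0) / L0 * 100
= (335.3 - 48.6) / 48.6 * 100
= 286.7 / 48.6 * 100
= 589.9%

589.9%


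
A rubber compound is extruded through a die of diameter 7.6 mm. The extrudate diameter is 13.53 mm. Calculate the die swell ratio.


Die swell ratio = D_extrudate / D_die
= 13.53 / 7.6
= 1.78

Die swell = 1.78


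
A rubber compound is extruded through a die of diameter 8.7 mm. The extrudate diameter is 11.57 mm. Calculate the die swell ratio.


Die swell ratio = D_extrudate / D_die
= 11.57 / 8.7
= 1.33

Die swell = 1.33


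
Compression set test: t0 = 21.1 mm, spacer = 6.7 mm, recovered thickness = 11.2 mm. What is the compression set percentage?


CS = (t0 - recovered) / (t0 - ts) * 100
= (21.1 - 11.2) / (21.1 - 6.7) * 100
= 9.9 / 14.4 * 100
= 68.8%

68.8%


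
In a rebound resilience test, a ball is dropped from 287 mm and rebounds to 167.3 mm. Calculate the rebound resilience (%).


Resilience = h_rebound / h_drop * 100
= 167.3 / 287 * 100
= 58.3%

58.3%


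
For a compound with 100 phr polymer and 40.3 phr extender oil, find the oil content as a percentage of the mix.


Oil % = oil / (100 + oil) * 100
= 40.3 / (100 + 40.3) * 100
= 40.3 / 140.3 * 100
= 28.72%

28.72%


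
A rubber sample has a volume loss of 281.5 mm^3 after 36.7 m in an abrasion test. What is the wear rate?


Rate = volume_loss / distance
= 281.5 / 36.7
= 7.67 mm^3/m

7.67 mm^3/m


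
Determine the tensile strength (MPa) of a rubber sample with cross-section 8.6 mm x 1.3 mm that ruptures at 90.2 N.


Area = width * thickness = 8.6 * 1.3 = 11.18 mm^2
TS = force / area = 90.2 / 11.18 = 8.07 MPa

8.07 MPa


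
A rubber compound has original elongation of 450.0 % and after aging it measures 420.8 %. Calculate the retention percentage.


Retention = aged / original * 100
= 420.8 / 450.0 * 100
= 93.5%

93.5%


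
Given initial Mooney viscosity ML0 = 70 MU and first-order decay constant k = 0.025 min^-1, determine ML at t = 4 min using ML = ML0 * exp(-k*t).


ML = ML0 * exp(-k * t)
ML = 70 * exp(-0.025 * 4)
ML = 70 * 0.9048
ML = 63.34 MU

63.34 MU


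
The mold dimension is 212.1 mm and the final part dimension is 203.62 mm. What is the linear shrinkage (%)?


Shrinkage = (mold - part) / mold * 100
= (212.1 - 203.62) / 212.1 * 100
= 8.48 / 212.1 * 100
= 4.0%

4.0%


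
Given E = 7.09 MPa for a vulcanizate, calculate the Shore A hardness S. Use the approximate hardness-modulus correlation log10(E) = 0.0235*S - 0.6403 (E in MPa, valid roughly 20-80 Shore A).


log10(E) = 0.0235*S - 0.6403  =>  S = (log10(E) + 0.6403) / 0.0235
log10(7.09) = 0.850646
S = (0.850646 + 0.6403) / 0.0235 = 1.490946 / 0.0235
S = 63.4

Shore A = 63.4


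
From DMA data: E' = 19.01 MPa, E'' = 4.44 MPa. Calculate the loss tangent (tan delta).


tan delta = E'' / E'
= 4.44 / 19.01
= 0.2336

tan delta = 0.2336


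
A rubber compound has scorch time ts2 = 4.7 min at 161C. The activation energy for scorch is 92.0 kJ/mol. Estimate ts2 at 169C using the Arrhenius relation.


Convert temperatures: T1 = 161 + 273.15 = 434.15 K, T2 = 169 + 273.15 = 442.15 K
ts2_new = 4.7 * exp(92000 / 8.314 * (1/442.15 - 1/434.15))
1/T2 - 1/T1 = -4.1675e-05
ts2_new = 2.96 min

2.96 min


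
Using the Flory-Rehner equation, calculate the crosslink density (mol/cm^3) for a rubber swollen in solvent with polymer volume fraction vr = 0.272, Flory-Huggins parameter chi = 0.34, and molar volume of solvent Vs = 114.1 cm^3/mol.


ln(1 - vr) = ln(1 - 0.272) = -0.3175
Numerator = -((-0.3175) + 0.272 + 0.34 * 0.272^2) = 0.0203
Denominator = 114.1 * (0.272^(1/3) - 0.272/2) = 58.4103
nu = 0.0203 / 58.4103 = 3.4754e-04 mol/cm^3

3.4754e-04 mol/cm^3


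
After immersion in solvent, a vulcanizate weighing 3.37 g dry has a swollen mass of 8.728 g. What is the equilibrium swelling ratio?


Q = W_swollen / W_dry
Q = 8.728 / 3.37
Q = 2.59

Q = 2.59


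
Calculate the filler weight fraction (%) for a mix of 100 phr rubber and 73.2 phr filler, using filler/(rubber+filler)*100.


Filler % = filler / (rubber + filler) * 100
= 73.2 / (100 + 73.2) * 100
= 73.2 / 173.2 * 100
= 42.26%

42.26%


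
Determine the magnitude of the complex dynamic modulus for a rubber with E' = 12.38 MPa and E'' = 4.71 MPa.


|E*| = sqrt(E'^2 + E''^2)
= sqrt(12.38^2 + 4.71^2)
= sqrt(153.2644 + 22.1841)
= 13.246 MPa

13.246 MPa


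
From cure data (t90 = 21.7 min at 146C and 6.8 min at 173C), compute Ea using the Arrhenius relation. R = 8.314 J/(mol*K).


T1 = 419.15 K, T2 = 446.15 K
1/T1 - 1/T2 = 1.4438e-04
ln(t1/t2) = ln(21.7/6.8) = 1.1604
Ea = 8.314 * 1.1604 / 1.4438e-04 = 66819.0766 J/mol
Ea = 66.82 kJ/mol

66.82 kJ/mol


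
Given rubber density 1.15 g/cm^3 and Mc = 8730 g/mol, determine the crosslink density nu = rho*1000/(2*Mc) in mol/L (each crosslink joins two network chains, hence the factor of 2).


nu = rho * 1000 / (2 * Mc)
nu = 1.15 * 1000 / (2 * 8730)
nu = 1150.0 / 17460
nu = 0.0659 mol/L

0.0659 mol/L


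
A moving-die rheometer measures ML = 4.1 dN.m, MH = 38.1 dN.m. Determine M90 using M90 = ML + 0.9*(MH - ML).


M90 = ML + 0.9 * (MH - ML)
M90 = 4.1 + 0.9 * (38.1 - 4.1)
M90 = 4.1 + 0.9 * 34.0
M90 = 34.7 dN.m

34.7 dN.m


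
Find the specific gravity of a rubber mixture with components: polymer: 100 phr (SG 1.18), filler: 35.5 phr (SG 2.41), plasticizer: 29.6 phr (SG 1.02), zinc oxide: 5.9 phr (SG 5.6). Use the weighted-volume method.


Sum of weights = 171.0
Volume contributions:
  polymer: 100/1.18 = 84.7458
  filler: 35.5/2.41 = 14.7303
  plasticizer: 29.6/1.02 = 29.0196
  zinc oxide: 5.9/5.6 = 1.0536
Sum of volumes = 129.5492
SG = 171.0 / 129.5492 = 1.32

SG = 1.32


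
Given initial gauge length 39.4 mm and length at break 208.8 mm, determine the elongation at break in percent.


Elongation = (Lf - L0) / L0 * 100
= (208.8 - 39.4) / 39.4 * 100
= 169.4 / 39.4 * 100
= 429.9%

429.9%


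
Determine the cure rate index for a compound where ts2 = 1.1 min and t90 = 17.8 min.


CRI = 100 / (t90 - ts2)
= 100 / (17.8 - 1.1)
= 100 / 16.7
= 5.99 min^-1

5.99 min^-1


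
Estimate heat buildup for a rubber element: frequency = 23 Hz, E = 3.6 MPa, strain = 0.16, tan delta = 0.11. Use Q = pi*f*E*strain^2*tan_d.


Q = pi * f * E * strain^2 * tan_d
= pi * 23 * 3.6 * 0.16^2 * 0.11
= pi * 23 * 3.6 * 0.0256 * 0.11
= 0.7325

Q = 0.7325


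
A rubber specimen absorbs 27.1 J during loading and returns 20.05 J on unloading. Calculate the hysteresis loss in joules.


Hysteresis loss = loading - unloading
= 27.1 - 20.05
= 7.05 J

7.05 J


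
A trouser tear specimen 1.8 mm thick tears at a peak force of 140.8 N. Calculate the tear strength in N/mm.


Tear strength = force / thickness
= 140.8 / 1.8
= 78.22 N/mm

78.22 N/mm


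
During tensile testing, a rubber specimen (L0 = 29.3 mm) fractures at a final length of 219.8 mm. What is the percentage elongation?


Elongation = (Lf - L0) / L0 * 100
= (219.8 - 29.3) / 29.3 * 100
= 190.5 / 29.3 * 100
= 650.2%

650.2%


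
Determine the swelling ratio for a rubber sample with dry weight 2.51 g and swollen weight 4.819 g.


Q = W_swollen / W_dry
Q = 4.819 / 2.51
Q = 1.92

Q = 1.92


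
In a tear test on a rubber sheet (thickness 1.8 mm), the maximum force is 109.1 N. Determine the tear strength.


Tear strength = force / thickness
= 109.1 / 1.8
= 60.61 N/mm

60.61 N/mm


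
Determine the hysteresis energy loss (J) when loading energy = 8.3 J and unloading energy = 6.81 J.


Hysteresis loss = loading - unloading
= 8.3 - 6.81
= 1.49 J

1.49 J


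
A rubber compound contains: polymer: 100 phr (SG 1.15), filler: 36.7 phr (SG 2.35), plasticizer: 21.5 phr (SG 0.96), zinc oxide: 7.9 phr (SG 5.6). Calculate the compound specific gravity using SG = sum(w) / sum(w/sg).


Sum of weights = 166.1
Volume contributions:
  polymer: 100/1.15 = 86.9565
  filler: 36.7/2.35 = 15.6170
  plasticizer: 21.5/0.96 = 22.3958
  zinc oxide: 7.9/5.6 = 1.4107
Sum of volumes = 126.3801
SG = 166.1 / 126.3801 = 1.314

SG = 1.314


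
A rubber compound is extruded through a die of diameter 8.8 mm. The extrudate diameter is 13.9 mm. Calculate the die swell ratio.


Die swell ratio = D_extrudate / D_die
= 13.9 / 8.8
= 1.58

Die swell = 1.58


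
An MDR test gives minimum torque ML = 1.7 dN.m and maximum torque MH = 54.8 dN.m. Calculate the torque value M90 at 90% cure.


M90 = ML + 0.9 * (MH - ML)
M90 = 1.7 + 0.9 * (54.8 - 1.7)
M90 = 1.7 + 0.9 * 53.1
M90 = 49.49 dN.m

49.49 dN.m


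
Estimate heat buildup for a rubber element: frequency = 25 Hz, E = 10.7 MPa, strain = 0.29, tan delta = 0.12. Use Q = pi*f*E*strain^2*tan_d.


Q = pi * f * E * strain^2 * tan_d
= pi * 25 * 10.7 * 0.29^2 * 0.12
= pi * 25 * 10.7 * 0.0841 * 0.12
= 8.4811

Q = 8.4811


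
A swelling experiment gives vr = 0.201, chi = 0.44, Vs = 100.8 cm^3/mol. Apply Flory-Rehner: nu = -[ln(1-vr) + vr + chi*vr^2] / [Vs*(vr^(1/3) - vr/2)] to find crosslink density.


ln(1 - vr) = ln(1 - 0.201) = -0.2244
Numerator = -((-0.2244) + 0.201 + 0.44 * 0.201^2) = 0.0056
Denominator = 100.8 * (0.201^(1/3) - 0.201/2) = 48.9159
nu = 0.0056 / 48.9159 = 1.1485e-04 mol/cm^3

1.1485e-04 mol/cm^3


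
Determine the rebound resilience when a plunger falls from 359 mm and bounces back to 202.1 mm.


Resilience = h_rebound / h_drop * 100
= 202.1 / 359 * 100
= 56.3%

56.3%


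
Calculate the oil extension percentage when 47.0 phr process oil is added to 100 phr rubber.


Oil % = oil / (100 + oil) * 100
= 47.0 / (100 + 47.0) * 100
= 47.0 / 147.0 * 100
= 31.97%

31.97%


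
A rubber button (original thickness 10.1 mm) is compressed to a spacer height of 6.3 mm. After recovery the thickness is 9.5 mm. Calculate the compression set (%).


CS = (t0 - recovered) / (t0 - ts) * 100
= (10.1 - 9.5) / (10.1 - 6.3) * 100
= 0.6 / 3.8 * 100
= 15.8%

15.8%


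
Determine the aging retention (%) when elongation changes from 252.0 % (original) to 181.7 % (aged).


Retention = aged / original * 100
= 181.7 / 252.0 * 100
= 72.1%

72.1%


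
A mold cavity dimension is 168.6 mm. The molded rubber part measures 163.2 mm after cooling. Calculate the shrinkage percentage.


Shrinkage = (mold - part) / mold * 100
= (168.6 - 163.2) / 168.6 * 100
= 5.4 / 168.6 * 100
= 3.2%

3.2%


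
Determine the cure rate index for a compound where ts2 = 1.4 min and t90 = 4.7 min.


CRI = 100 / (t90 - ts2)
= 100 / (4.7 - 1.4)
= 100 / 3.3
= 30.3 min^-1

30.3 min^-1


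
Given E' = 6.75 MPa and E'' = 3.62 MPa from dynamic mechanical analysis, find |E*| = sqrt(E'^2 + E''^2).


|E*| = sqrt(E'^2 + E''^2)
= sqrt(6.75^2 + 3.62^2)
= sqrt(45.5625 + 13.1044)
= 7.659 MPa

7.659 MPa


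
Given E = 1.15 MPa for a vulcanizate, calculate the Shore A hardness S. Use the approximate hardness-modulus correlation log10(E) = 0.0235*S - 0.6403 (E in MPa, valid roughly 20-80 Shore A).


log10(E) = 0.0235*S - 0.6403  =>  S = (log10(E) + 0.6403) / 0.0235
log10(1.15) = 0.060698
S = (0.060698 + 0.6403) / 0.0235 = 0.700998 / 0.0235
S = 29.8

Shore A = 29.8


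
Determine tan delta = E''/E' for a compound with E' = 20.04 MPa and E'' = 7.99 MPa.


tan delta = E'' / E'
= 7.99 / 20.04
= 0.3987

tan delta = 0.3987


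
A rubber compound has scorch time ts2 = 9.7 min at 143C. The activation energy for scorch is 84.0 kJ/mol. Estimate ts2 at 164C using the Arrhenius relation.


Convert temperatures: T1 = 143 + 273.15 = 416.15 K, T2 = 164 + 273.15 = 437.15 K
ts2_new = 9.7 * exp(84000 / 8.314 * (1/437.15 - 1/416.15))
1/T2 - 1/T1 = -1.1544e-04
ts2_new = 3.02 min

3.02 min


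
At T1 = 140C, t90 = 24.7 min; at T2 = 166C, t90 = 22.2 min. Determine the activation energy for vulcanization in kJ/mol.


T1 = 413.15 K, T2 = 439.15 K
1/T1 - 1/T2 = 1.4330e-04
ln(t1/t2) = ln(24.7/22.2) = 0.1067
Ea = 8.314 * 0.1067 / 1.4330e-04 = 6191.0787 J/mol
Ea = 6.19 kJ/mol

6.19 kJ/mol


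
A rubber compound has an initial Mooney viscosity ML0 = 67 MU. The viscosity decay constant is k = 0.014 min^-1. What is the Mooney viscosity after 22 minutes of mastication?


ML = ML0 * exp(-k * t)
ML = 67 * exp(-0.014 * 22)
ML = 67 * 0.7349
ML = 49.24 MU

49.24 MU


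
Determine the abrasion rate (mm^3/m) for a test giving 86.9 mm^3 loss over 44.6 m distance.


Rate = volume_loss / distance
= 86.9 / 44.6
= 1.948 mm^3/m

1.948 mm^3/m


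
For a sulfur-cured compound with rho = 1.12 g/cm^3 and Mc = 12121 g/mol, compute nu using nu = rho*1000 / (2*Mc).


nu = rho * 1000 / (2 * Mc)
nu = 1.12 * 1000 / (2 * 12121)
nu = 1120.0 / 24242
nu = 0.0462 mol/L

0.0462 mol/L


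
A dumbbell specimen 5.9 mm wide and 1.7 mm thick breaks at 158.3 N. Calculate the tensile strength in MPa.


Area = width * thickness = 5.9 * 1.7 = 10.03 mm^2
TS = force / area = 158.3 / 10.03 = 15.78 MPa

15.78 MPa


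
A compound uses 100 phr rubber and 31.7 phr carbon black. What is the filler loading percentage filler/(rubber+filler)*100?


Filler % = filler / (rubber + filler) * 100
= 31.7 / (100 + 31.7) * 100
= 31.7 / 131.7 * 100
= 24.07%

24.07%


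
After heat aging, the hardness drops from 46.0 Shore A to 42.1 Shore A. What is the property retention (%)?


Retention = aged / original * 100
= 42.1 / 46.0 * 100
= 91.5%

91.5%


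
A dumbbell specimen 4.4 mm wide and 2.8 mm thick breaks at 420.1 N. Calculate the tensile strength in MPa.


Area = width * thickness = 4.4 * 2.8 = 12.32 mm^2
TS = force / area = 420.1 / 12.32 = 34.1 MPa

34.1 MPa


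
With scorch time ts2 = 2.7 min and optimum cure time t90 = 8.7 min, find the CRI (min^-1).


CRI = 100 / (t90 - ts2)
= 100 / (8.7 - 2.7)
= 100 / 6.0
= 16.67 min^-1

16.67 min^-1


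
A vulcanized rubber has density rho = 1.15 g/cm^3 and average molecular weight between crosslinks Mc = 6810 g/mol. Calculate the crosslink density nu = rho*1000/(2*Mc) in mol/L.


nu = rho * 1000 / (2 * Mc)
nu = 1.15 * 1000 / (2 * 6810)
nu = 1150.0 / 13620
nu = 0.0844 mol/L

0.0844 mol/L


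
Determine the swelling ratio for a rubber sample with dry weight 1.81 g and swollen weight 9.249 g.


Q = W_swollen / W_dry
Q = 9.249 / 1.81
Q = 5.11

Q = 5.11


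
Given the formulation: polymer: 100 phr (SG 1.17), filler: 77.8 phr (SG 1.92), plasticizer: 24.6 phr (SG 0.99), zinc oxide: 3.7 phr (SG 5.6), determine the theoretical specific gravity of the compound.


Sum of weights = 206.1
Volume contributions:
  polymer: 100/1.17 = 85.4701
  filler: 77.8/1.92 = 40.5208
  plasticizer: 24.6/0.99 = 24.8485
  zinc oxide: 3.7/5.6 = 0.6607
Sum of volumes = 151.5001
SG = 206.1 / 151.5001 = 1.36

SG = 1.36


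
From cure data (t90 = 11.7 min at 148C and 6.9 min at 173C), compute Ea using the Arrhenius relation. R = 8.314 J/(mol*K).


T1 = 421.15 K, T2 = 446.15 K
1/T1 - 1/T2 = 1.3305e-04
ln(t1/t2) = ln(11.7/6.9) = 0.5281
Ea = 8.314 * 0.5281 / 1.3305e-04 = 32997.2005 J/mol
Ea = 33.0 kJ/mol

33.0 kJ/mol


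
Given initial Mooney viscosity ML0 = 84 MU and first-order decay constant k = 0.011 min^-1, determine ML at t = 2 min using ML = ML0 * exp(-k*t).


ML = ML0 * exp(-k * t)
ML = 84 * exp(-0.011 * 2)
ML = 84 * 0.9782
ML = 82.17 MU

82.17 MU


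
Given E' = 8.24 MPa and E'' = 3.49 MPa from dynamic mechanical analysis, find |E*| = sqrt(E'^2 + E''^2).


|E*| = sqrt(E'^2 + E''^2)
= sqrt(8.24^2 + 3.49^2)
= sqrt(67.8976 + 12.1801)
= 8.949 MPa

8.949 MPa


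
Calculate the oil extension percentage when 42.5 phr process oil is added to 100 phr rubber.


Oil % = oil / (100 + oil) * 100
= 42.5 / (100 + 42.5) * 100
= 42.5 / 142.5 * 100
= 29.82%

29.82%


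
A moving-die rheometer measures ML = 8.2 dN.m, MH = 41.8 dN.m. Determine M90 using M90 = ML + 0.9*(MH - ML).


M90 = ML + 0.9 * (MH - ML)
M90 = 8.2 + 0.9 * (41.8 - 8.2)
M90 = 8.2 + 0.9 * 33.6
M90 = 38.44 dN.m

38.44 dN.m


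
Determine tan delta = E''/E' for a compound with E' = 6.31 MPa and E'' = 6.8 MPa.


tan delta = E'' / E'
= 6.8 / 6.31
= 1.0777

tan delta = 1.0777


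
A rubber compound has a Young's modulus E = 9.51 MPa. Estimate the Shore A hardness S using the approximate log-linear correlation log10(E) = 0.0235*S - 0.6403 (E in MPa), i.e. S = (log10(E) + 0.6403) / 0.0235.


log10(E) = 0.0235*S - 0.6403  =>  S = (log10(E) + 0.6403) / 0.0235
log10(9.51) = 0.978181
S = (0.978181 + 0.6403) / 0.0235 = 1.618481 / 0.0235
S = 68.9

Shore A = 68.9


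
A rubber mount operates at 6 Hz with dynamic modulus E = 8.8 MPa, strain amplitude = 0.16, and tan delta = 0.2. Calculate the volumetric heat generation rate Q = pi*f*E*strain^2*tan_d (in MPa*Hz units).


Q = pi * f * E * strain^2 * tan_d
= pi * 6 * 8.8 * 0.16^2 * 0.2
= pi * 6 * 8.8 * 0.0256 * 0.2
= 0.8493

Q = 0.8493


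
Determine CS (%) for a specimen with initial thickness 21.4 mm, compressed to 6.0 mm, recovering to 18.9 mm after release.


CS = (t0 - recovered) / (t0 - ts) * 100
= (21.4 - 18.9) / (21.4 - 6.0) * 100
= 2.5 / 15.4 * 100
= 16.2%

16.2%


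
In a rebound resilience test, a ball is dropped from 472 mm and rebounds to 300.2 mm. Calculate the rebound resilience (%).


Resilience = h_rebound / h_drop * 100
= 300.2 / 472 * 100
= 63.6%

63.6%


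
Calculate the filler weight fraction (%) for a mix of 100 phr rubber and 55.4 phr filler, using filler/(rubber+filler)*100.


Filler % = filler / (rubber + filler) * 100
= 55.4 / (100 + 55.4) * 100
= 55.4 / 155.4 * 100
= 35.65%

35.65%


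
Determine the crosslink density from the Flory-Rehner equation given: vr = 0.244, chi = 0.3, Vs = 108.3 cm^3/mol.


ln(1 - vr) = ln(1 - 0.244) = -0.2797
Numerator = -((-0.2797) + 0.244 + 0.3 * 0.244^2) = 0.0179
Denominator = 108.3 * (0.244^(1/3) - 0.244/2) = 54.4619
nu = 0.0179 / 54.4619 = 3.2781e-04 mol/cm^3

3.2781e-04 mol/cm^3


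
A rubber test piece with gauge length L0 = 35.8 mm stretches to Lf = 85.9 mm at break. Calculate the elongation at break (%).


Elongation = (Lf - L0) / L0 * 100
= (85.9 - 35.8) / 35.8 * 100
= 50.1 / 35.8 * 100
= 139.9%

139.9%


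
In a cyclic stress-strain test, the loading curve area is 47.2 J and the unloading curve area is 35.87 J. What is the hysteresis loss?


Hysteresis loss = loading - unloading
= 47.2 - 35.87
= 11.33 J

11.33 J


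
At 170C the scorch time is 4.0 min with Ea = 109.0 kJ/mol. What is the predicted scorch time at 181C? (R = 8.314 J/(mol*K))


Convert temperatures: T1 = 170 + 273.15 = 443.15 K, T2 = 181 + 273.15 = 454.15 K
ts2_new = 4.0 * exp(109000 / 8.314 * (1/454.15 - 1/443.15))
1/T2 - 1/T1 = -5.4657e-05
ts2_new = 1.95 min

1.95 min


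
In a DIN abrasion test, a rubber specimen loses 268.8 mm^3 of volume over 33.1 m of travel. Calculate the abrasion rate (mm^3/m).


Rate = volume_loss / distance
= 268.8 / 33.1
= 8.121 mm^3/m

8.121 mm^3/m


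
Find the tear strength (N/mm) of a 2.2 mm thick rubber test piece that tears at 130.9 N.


Tear strength = force / thickness
= 130.9 / 2.2
= 59.5 N/mm

59.5 N/mm


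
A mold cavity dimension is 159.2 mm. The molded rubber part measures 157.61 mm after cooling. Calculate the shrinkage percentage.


Shrinkage = (mold - part) / mold * 100
= (159.2 - 157.61) / 159.2 * 100
= 1.59 / 159.2 * 100
= 1.0%

1.0%


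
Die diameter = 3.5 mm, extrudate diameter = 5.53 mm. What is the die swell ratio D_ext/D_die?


Die swell ratio = D_extrudate / D_die
= 5.53 / 3.5
= 1.58

Die swell = 1.58


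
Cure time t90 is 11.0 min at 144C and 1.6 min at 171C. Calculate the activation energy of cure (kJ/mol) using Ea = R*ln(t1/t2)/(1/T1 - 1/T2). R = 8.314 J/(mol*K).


T1 = 417.15 K, T2 = 444.15 K
1/T1 - 1/T2 = 1.4573e-04
ln(t1/t2) = ln(11.0/1.6) = 1.9279
Ea = 8.314 * 1.9279 / 1.4573e-04 = 109989.3894 J/mol
Ea = 109.99 kJ/mol

109.99 kJ/mol


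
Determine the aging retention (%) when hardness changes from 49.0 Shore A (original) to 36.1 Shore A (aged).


Retention = aged / original * 100
= 36.1 / 49.0 * 100
= 73.7%

73.7%


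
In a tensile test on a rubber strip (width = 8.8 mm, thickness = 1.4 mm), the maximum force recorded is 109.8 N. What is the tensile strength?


Area = width * thickness = 8.8 * 1.4 = 12.32 mm^2
TS = force / area = 109.8 / 12.32 = 8.91 MPa

8.91 MPa


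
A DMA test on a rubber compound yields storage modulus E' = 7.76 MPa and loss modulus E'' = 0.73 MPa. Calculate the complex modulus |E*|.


|E*| = sqrt(E'^2 + E''^2)
= sqrt(7.76^2 + 0.73^2)
= sqrt(60.2176 + 0.5329)
= 7.794 MPa

7.794 MPa


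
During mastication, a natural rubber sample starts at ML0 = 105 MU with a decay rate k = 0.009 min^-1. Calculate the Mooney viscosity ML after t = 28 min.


ML = ML0 * exp(-k * t)
ML = 105 * exp(-0.009 * 28)
ML = 105 * 0.7772
ML = 81.61 MU

81.61 MU


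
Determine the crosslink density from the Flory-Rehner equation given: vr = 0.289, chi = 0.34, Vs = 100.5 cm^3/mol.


ln(1 - vr) = ln(1 - 0.289) = -0.3411
Numerator = -((-0.3411) + 0.289 + 0.34 * 0.289^2) = 0.0237
Denominator = 100.5 * (0.289^(1/3) - 0.289/2) = 51.9232
nu = 0.0237 / 51.9232 = 4.5617e-04 mol/cm^3

4.5617e-04 mol/cm^3


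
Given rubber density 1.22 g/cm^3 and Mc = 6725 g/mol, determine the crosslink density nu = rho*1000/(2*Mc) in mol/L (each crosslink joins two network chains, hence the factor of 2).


nu = rho * 1000 / (2 * Mc)
nu = 1.22 * 1000 / (2 * 6725)
nu = 1220.0 / 13450
nu = 0.0907 mol/L

0.0907 mol/L


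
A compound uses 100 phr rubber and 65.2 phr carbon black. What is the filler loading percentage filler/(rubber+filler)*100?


Filler % = filler / (rubber + filler) * 100
= 65.2 / (100 + 65.2) * 100
= 65.2 / 165.2 * 100
= 39.47%

39.47%


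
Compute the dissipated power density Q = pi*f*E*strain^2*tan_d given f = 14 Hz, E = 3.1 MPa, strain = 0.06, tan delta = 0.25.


Q = pi * f * E * strain^2 * tan_d
= pi * 14 * 3.1 * 0.06^2 * 0.25
= pi * 14 * 3.1 * 0.0036 * 0.25
= 0.1227

Q = 0.1227


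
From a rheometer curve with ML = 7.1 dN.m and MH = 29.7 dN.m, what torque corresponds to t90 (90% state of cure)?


M90 = ML + 0.9 * (MH - ML)
M90 = 7.1 + 0.9 * (29.7 - 7.1)
M90 = 7.1 + 0.9 * 22.6
M90 = 27.44 dN.m

27.44 dN.m


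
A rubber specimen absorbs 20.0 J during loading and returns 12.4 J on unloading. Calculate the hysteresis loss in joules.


Hysteresis loss = loading - unloading
= 20.0 - 12.4
= 7.6 J

7.6 J


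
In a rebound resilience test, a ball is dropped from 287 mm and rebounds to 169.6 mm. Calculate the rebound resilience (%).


Resilience = h_rebound / h_drop * 100
= 169.6 / 287 * 100
= 59.1%

59.1%


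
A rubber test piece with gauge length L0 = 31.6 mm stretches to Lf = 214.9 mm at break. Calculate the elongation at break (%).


Elongation = (Lf - L0) / L0 * 100
= (214.9 - 31.6) / 31.6 * 100
= 183.3 / 31.6 * 100
= 580.1%

580.1%


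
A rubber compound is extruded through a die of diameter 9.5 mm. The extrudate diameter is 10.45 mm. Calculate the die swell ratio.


Die swell ratio = D_extrudate / D_die
= 10.45 / 9.5
= 1.1

Die swell = 1.1
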